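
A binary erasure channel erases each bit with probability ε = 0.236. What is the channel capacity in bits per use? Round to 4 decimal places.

Binary erasure channel: capacity C = 1 − ε.
C = 1 − 0.236 = 0.7640 bits per channel use.

0.7640 bits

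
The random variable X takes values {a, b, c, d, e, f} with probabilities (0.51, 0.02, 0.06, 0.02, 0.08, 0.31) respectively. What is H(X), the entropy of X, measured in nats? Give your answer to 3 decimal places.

H(X) = −Σ p·ln p.
  −(0.51)·ln(0.51) = 0.3434
  −(0.02)·ln(0.02) = 0.0782
  −(0.06)·ln(0.06) = 0.1688
  −(0.02)·ln(0.02) = 0.0782
  −(0.08)·ln(0.08) = 0.2021
  −(0.31)·ln(0.31) = 0.3631
Sum: 0.3434 + 0.0782 + 0.1688 + 0.0782 + 0.2021 + 0.3631 = 1.234 nats.

1.234 nats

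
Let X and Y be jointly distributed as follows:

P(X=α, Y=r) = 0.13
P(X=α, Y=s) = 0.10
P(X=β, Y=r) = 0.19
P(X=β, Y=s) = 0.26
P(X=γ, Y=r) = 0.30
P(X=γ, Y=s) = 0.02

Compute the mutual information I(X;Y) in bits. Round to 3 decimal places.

0.181 bits

Marginals: p(X) = (0.2300, 0.4500, 0.3200), p(Y) = (0.6200, 0.3800).
I(X;Y) = H(X) + H(Y) − H(X,Y).
H(X) = 1.5321, H(Y) = 0.9580, H(X,Y) = 2.3093.
I(X;Y) = 1.5321 + 0.9580 − 2.3093 = 0.181 bits.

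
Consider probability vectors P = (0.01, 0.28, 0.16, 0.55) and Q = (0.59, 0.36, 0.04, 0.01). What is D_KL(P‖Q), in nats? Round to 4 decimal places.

2.3147 nats

D(P‖Q) = Σ p·ln(p/q).
  0.01·ln(0.01/0.59) = -0.04078
  0.28·ln(0.28/0.36) = -0.07037
  0.16·ln(0.16/0.04) = 0.22181
  0.55·ln(0.55/0.01) = 2.20403
D(P‖Q) = 2.3147 nats.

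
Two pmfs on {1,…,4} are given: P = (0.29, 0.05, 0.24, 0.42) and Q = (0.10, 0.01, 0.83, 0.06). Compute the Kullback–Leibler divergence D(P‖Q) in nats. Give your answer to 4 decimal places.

0.9087 nats

D(P‖Q) = Σ p·ln(p/q).
  0.29·ln(0.29/0.10) = 0.30877
  0.05·ln(0.05/0.01) = 0.08047
  0.24·ln(0.24/0.83) = -0.29779
  0.42·ln(0.42/0.06) = 0.81728
D(P‖Q) = 0.9087 nats.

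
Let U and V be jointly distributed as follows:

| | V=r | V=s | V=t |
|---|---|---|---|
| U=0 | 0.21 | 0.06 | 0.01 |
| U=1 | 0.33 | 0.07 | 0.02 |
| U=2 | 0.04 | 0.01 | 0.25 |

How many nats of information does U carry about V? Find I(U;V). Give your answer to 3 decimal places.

Marginals: p(U) = (0.2800, 0.4200, 0.3000), p(V) = (0.5800, 0.1400, 0.2800).
I(U;V) = H(U) + H(V) − H(U,V).
H(U) = 1.0820, H(V) = 0.9476, H(U,V) = 1.6942.
I(U;V) = 1.0820 + 0.9476 − 1.6942 = 0.335 nats.

0.335 nats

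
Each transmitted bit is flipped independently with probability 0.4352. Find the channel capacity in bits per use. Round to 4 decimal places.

Binary symmetric channel: C = 1 − h₂(ε) where h₂ is the binary entropy function.
h₂(0.4352) = −0.4352·log₂0.4352 − 0.5648·log₂0.5648 = 0.9878.
C = 1 − 0.9878 = 0.0122 bits per channel use.

0.0122 bits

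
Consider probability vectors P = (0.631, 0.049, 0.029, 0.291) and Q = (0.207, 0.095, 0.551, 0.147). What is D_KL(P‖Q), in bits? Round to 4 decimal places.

1.1314 bits

D(P‖Q) = Σ p·log₂(p/q).
  0.631·log₂(0.631/0.207) = 1.01465
  0.049·log₂(0.049/0.095) = -0.04680
  0.029·log₂(0.029/0.551) = -0.12319
  0.291·log₂(0.291/0.147) = 0.28669
D(P‖Q) = 1.1314 bits.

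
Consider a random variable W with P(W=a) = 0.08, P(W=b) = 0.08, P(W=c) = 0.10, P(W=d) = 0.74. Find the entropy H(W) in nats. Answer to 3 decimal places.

0.857 nats

H(W) = −Σ p·ln p.
  −(0.08)·ln(0.08) = 0.2021
  −(0.08)·ln(0.08) = 0.2021
  −(0.10)·ln(0.10) = 0.2303
  −(0.74)·ln(0.74) = 0.2228
Sum: 0.2021 + 0.2021 + 0.2303 + 0.2228 = 0.857 nats.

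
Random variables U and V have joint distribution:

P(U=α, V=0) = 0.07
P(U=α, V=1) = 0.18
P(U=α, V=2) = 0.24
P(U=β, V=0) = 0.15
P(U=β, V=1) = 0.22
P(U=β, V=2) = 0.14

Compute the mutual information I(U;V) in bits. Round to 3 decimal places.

0.043 bits

Marginals: p(U) = (0.4900, 0.5100), p(V) = (0.2200, 0.4000, 0.3800).
I(U;V) = Σ p(x,y)·log₂[p(x,y)/(p(x)p(y))].
  (α,0): 0.07·log₂(0.6494) = -0.0436
  (α,1): 0.18·log₂(0.9184) = -0.0221
  (α,2): 0.24·log₂(1.2889) = 0.0879
  (β,0): 0.15·log₂(1.3369) = 0.0628
  (β,1): 0.22·log₂(1.0784) = 0.0240
  (β,2): 0.14·log₂(0.7224) = -0.0657
Sum = 0.043 bits.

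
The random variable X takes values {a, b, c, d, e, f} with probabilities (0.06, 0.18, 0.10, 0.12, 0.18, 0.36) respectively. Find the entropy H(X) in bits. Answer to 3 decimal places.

2.364 bits

H(X) = −Σ p·log₂ p.
  −(0.06)·log₂(0.06) = 0.2435
  −(0.18)·log₂(0.18) = 0.4453
  −(0.10)·log₂(0.10) = 0.3322
  −(0.12)·log₂(0.12) = 0.3671
  −(0.18)·log₂(0.18) = 0.4453
  −(0.36)·log₂(0.36) = 0.5306
Sum: 0.2435 + 0.4453 + 0.3322 + 0.3671 + 0.4453 + 0.5306 = 2.364 bits.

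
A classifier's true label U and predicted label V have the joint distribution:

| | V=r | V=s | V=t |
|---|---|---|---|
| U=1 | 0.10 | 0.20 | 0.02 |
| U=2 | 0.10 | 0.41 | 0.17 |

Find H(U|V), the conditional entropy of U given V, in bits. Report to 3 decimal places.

Marginals: p(U) = (0.3200, 0.6800), p(V) = (0.2000, 0.6100, 0.1900).
H(U|V) = Σ p(V) · H(U|V=·).
  V=r: p=0.2000, H(U|V=r) = 1.0000
  V=s: p=0.6100, H(U|V=s) = 0.9127
  V=t: p=0.1900, H(U|V=t) = 0.4855
Weighted sum = 0.849 bits.

0.849 bits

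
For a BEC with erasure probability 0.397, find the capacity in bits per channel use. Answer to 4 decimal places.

Binary erasure channel: capacity C = 1 − ε.
C = 1 − 0.397 = 0.6030 bits per channel use.

0.6030 bits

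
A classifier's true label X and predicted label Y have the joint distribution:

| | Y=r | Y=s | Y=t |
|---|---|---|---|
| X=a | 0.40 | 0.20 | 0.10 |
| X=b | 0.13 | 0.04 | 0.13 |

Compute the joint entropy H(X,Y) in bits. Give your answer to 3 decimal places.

H(X,Y) = −Σ p(x,y)·log₂ p(x,y) over all 6 cells.
  cell (a,r): −0.40·log₂0.40 = 0.5288
  cell (a,s): −0.20·log₂0.20 = 0.4644
  cell (a,t): −0.10·log₂0.10 = 0.3322
  cell (b,r): −0.13·log₂0.13 = 0.3826
  cell (b,s): −0.04·log₂0.04 = 0.1858
  cell (b,t): −0.13·log₂0.13 = 0.3826
Sum = 2.276 bits.

2.276 bits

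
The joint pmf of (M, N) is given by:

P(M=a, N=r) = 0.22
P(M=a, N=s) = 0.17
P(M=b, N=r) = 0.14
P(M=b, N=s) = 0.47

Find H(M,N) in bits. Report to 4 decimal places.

H(M,N) = −Σ p(x,y)·log₂ p(x,y) over all 4 cells.
  cell (a,r): −0.22·log₂0.22 = 0.48057
  cell (a,s): −0.17·log₂0.17 = 0.43459
  cell (b,r): −0.14·log₂0.14 = 0.39711
  cell (b,s): −0.47·log₂0.47 = 0.51196
Sum = 1.8242 bits.

1.8242 bits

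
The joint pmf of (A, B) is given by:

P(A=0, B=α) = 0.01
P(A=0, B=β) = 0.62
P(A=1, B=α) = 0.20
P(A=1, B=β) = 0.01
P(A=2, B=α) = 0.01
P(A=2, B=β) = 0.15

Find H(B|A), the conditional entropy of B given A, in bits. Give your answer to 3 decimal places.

0.186 bits

Chain rule: H(B|A) = H(A,B) − H(A).
Marginals: p(A) = (0.6300, 0.2100, 0.1600), p(B) = (0.2200, 0.7800).
H(A,B) = 1.5018 bits; H(A) = 1.3158 bits.
H(B|A) = 1.5018 − 1.3158 = 0.186 bits.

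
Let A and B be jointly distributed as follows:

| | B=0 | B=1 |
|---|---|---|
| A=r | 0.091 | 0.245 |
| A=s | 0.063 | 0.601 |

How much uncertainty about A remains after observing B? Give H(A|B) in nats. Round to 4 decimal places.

0.6133 nats

Marginals: p(A) = (0.3360, 0.6640), p(B) = (0.1540, 0.8460).
H(A|B) = Σ p(B) · H(A|B=·).
  B=0: p=0.1540, H(A|B=0) = 0.6765
  B=1: p=0.8460, H(A|B=1) = 0.6018
Weighted sum = 0.6133 nats.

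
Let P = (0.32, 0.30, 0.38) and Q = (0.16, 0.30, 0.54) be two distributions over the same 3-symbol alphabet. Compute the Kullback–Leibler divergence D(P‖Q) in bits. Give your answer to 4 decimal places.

D(P‖Q) = Σ p·log₂(p/q).
  0.32·log₂(0.32/0.16) = 0.32000
  0.30·log₂(0.30/0.30) = 0.00000
  0.38·log₂(0.38/0.54) = -0.19264
D(P‖Q) = 0.1274 bits.

0.1274 bits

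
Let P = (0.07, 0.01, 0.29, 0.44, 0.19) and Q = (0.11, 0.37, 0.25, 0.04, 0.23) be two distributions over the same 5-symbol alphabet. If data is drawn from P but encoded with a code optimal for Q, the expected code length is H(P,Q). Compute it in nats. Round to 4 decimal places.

2.2620 nats

H(P,Q) = −Σ p·ln q.
  −0.07·ln(0.11) = 0.15451
  −0.01·ln(0.37) = 0.00994
  −0.29·ln(0.25) = 0.40203
  −0.44·ln(0.04) = 1.41631
  −0.19·ln(0.23) = 0.27924
H(P,Q) = 2.2620 nats.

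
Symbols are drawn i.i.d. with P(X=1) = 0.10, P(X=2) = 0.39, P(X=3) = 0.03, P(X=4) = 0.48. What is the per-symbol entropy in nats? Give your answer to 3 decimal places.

H(X) = −Σ p·ln p.
  −(0.10)·ln(0.10) = 0.2303
  −(0.39)·ln(0.39) = 0.3672
  −(0.03)·ln(0.03) = 0.1052
  −(0.48)·ln(0.48) = 0.3523
Sum: 0.2303 + 0.3672 + 0.1052 + 0.3523 = 1.055 nats.

1.055 nats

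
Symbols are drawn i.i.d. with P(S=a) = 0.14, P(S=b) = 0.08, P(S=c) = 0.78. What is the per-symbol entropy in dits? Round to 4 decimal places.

H(S) = −Σ p·log₁₀ p.
  −(0.14)·log₁₀(0.14) = 0.11954
  −(0.08)·log₁₀(0.08) = 0.08775
  −(0.78)·log₁₀(0.78) = 0.08417
Sum: 0.11954 + 0.08775 + 0.08417 = 0.2915 dits.

0.2915 dits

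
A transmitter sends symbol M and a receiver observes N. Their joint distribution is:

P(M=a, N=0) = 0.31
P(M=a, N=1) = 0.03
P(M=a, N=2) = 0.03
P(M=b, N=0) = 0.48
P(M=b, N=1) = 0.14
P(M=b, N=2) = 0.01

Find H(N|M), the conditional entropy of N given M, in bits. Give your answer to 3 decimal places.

0.848 bits

Chain rule: H(N|M) = H(M,N) − H(M).
Marginals: p(M) = (0.3700, 0.6300), p(N) = (0.7900, 0.1700, 0.0400).
H(M,N) = 1.7991 bits; H(M) = 0.9507 bits.
H(N|M) = 1.7991 − 0.9507 = 0.848 bits.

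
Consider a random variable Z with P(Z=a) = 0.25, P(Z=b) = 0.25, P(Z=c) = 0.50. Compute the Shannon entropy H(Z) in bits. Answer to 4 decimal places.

1.5000 bits

H(Z) = −Σ p·log₂ p.
  −(0.25)·log₂(0.25) = 0.50000
  −(0.25)·log₂(0.25) = 0.50000
  −(0.50)·log₂(0.50) = 0.50000
Sum: 0.50000 + 0.50000 + 0.50000 = 1.5000 bits.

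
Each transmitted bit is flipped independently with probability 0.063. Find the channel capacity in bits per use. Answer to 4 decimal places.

Binary symmetric channel: C = 1 − h₂(ε) where h₂ is the binary entropy function.
h₂(0.063) = −0.063·log₂0.063 − 0.937·log₂0.937 = 0.3392.
C = 1 − 0.3392 = 0.6608 bits per channel use.

0.6608 bits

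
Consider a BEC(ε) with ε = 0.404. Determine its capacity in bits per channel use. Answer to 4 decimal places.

0.5960 bits

Binary erasure channel: capacity C = 1 − ε.
C = 1 − 0.404 = 0.5960 bits per channel use.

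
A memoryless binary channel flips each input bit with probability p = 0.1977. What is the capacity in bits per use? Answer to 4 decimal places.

Binary symmetric channel: C = 1 − h₂(ε) where h₂ is the binary entropy function.
h₂(0.1977) = −0.1977·log₂0.1977 − 0.8023·log₂0.8023 = 0.7173.
C = 1 − 0.7173 = 0.2827 bits per channel use.

0.2827 bits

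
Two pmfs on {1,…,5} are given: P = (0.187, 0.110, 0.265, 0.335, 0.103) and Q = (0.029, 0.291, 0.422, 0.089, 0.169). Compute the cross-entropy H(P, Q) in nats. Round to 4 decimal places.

H(P,Q) = −Σ p·ln q.
  −0.187·ln(0.029) = 0.66207
  −0.110·ln(0.291) = 0.13579
  −0.265·ln(0.422) = 0.22863
  −0.335·ln(0.089) = 0.81040
  −0.103·ln(0.169) = 0.18312
H(P,Q) = 2.0200 nats.

2.0200 nats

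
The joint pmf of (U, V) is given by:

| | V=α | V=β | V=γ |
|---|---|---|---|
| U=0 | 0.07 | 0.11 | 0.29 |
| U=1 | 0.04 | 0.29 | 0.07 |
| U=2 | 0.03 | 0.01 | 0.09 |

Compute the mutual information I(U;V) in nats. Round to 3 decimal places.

0.157 nats

Marginals: p(U) = (0.4700, 0.4000, 0.1300), p(V) = (0.1400, 0.4100, 0.4500).
I(U;V) = H(U) + H(V) − H(U,V).
H(U) = 0.9866, H(V) = 1.0001, H(U,V) = 1.8298.
I(U;V) = 0.9866 + 1.0001 − 1.8298 = 0.157 nats.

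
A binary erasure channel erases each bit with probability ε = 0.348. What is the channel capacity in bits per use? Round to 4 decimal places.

Binary erasure channel: capacity C = 1 − ε.
C = 1 − 0.348 = 0.6520 bits per channel use.

0.6520 bits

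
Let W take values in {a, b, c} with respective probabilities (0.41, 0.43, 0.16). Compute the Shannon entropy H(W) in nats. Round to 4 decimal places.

H(W) = −Σ p·ln p.
  −(0.41)·ln(0.41) = 0.36556
  −(0.43)·ln(0.43) = 0.36291
  −(0.16)·ln(0.16) = 0.29321
Sum: 0.36556 + 0.36291 + 0.29321 = 1.0217 nats.

1.0217 nats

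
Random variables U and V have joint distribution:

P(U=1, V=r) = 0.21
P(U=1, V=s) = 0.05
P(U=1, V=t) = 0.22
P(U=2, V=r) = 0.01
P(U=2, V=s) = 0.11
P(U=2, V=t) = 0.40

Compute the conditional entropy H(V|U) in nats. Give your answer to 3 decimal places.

0.774 nats

Chain rule: H(V|U) = H(U,V) − H(U).
Marginals: p(U) = (0.4800, 0.5200), p(V) = (0.2200, 0.1600, 0.6200).
H(U,V) = 1.4660 nats; H(U) = 0.6923 nats.
H(V|U) = 1.4660 − 0.6923 = 0.774 nats.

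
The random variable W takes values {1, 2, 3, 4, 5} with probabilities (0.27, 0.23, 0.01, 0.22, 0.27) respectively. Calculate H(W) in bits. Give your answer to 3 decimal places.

2.055 bits

H(W) = −Σ p·log₂ p.
  −(0.27)·log₂(0.27) = 0.5100
  −(0.23)·log₂(0.23) = 0.4877
  −(0.01)·log₂(0.01) = 0.0664
  −(0.22)·log₂(0.22) = 0.4806
  −(0.27)·log₂(0.27) = 0.5100
Sum: 0.5100 + 0.4877 + 0.0664 + 0.4806 + 0.5100 = 2.055 bits.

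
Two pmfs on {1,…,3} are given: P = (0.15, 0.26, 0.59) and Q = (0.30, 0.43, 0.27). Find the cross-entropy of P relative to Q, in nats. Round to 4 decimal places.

1.1725 nats

H(P,Q) = −Σ p·ln q.
  −0.15·ln(0.30) = 0.18060
  −0.26·ln(0.43) = 0.21943
  −0.59·ln(0.27) = 0.77251
H(P,Q) = 1.1725 nats.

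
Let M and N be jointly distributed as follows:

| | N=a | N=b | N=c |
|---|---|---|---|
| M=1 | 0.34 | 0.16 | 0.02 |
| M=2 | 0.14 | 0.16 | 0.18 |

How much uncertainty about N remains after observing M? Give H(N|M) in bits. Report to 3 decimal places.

Marginals: p(M) = (0.5200, 0.4800), p(N) = (0.4800, 0.3200, 0.2000).
H(N|M) = Σ p(M) · H(N|M=·).
  M=1: p=0.5200, H(N|M=1) = 1.1048
  M=2: p=0.4800, H(N|M=2) = 1.5774
Weighted sum = 1.332 bits.

1.332 bits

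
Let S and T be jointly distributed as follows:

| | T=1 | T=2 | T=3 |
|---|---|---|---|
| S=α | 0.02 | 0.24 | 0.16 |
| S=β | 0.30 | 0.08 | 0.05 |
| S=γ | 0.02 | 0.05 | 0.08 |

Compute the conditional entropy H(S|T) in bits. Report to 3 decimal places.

1.101 bits

Marginals: p(S) = (0.4200, 0.4300, 0.1500), p(T) = (0.3400, 0.3700, 0.2900).
H(S|T) = Σ p(T) · H(S|T=·).
  T=1: p=0.3400, H(S|T=1) = 0.6402
  T=2: p=0.3700, H(S|T=2) = 1.2730
  T=3: p=0.2900, H(S|T=3) = 1.4232
Weighted sum = 1.101 bits.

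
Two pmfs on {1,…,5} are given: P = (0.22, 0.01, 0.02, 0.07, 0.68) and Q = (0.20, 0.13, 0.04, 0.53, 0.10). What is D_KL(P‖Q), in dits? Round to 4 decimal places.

D(P‖Q) = Σ p·log₁₀(p/q).
  0.22·log₁₀(0.22/0.20) = 0.00911
  0.01·log₁₀(0.01/0.13) = -0.01114
  0.02·log₁₀(0.02/0.04) = -0.00602
  0.07·log₁₀(0.07/0.53) = -0.06154
  0.68·log₁₀(0.68/0.10) = 0.56611
D(P‖Q) = 0.4965 dits.

0.4965 dits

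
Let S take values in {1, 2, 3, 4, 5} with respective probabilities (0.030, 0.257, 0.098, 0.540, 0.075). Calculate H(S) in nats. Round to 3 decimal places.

1.209 nats

H(S) = −Σ p·ln p.
  −(0.030)·ln(0.030) = 0.1052
  −(0.257)·ln(0.257) = 0.3492
  −(0.098)·ln(0.098) = 0.2276
  −(0.540)·ln(0.540) = 0.3327
  −(0.075)·ln(0.075) = 0.1943
Sum: 0.1052 + 0.3492 + 0.2276 + 0.3327 + 0.1943 = 1.209 nats.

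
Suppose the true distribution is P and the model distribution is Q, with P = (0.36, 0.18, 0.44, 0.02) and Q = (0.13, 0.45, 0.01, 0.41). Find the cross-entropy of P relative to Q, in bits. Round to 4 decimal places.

4.2160 bits

H(P,Q) = −Σ p·log₂ q.
  −0.36·log₂(0.13) = 1.05963
  −0.18·log₂(0.45) = 0.20736
  −0.44·log₂(0.01) = 2.92330
  −0.02·log₂(0.41) = 0.02573
H(P,Q) = 4.2160 bits.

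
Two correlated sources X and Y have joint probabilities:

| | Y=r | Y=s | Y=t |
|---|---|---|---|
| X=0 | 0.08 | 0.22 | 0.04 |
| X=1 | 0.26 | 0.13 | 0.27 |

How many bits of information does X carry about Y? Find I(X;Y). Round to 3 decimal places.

Marginals: p(X) = (0.3400, 0.6600), p(Y) = (0.3400, 0.3500, 0.3100).
I(X;Y) = Σ p(x,y)·log₂[p(x,y)/(p(x)p(y))].
  (0,r): 0.08·log₂(0.6920) = -0.0425
  (0,s): 0.22·log₂(1.8487) = 0.1950
  (0,t): 0.04·log₂(0.3795) = -0.0559
  (1,r): 0.26·log₂(1.1586) = 0.0552
  (1,s): 0.13·log₂(0.5628) = -0.1078
  (1,t): 0.27·log₂(1.3196) = 0.1080
Sum = 0.152 bits.

0.152 bits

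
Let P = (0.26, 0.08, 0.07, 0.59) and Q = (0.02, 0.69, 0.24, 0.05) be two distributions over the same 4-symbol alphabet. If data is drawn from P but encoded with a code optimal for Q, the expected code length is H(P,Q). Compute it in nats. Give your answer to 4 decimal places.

H(P,Q) = −Σ p·ln q.
  −0.26·ln(0.02) = 1.01713
  −0.08·ln(0.69) = 0.02969
  −0.07·ln(0.24) = 0.09990
  −0.59·ln(0.05) = 1.76748
H(P,Q) = 2.9142 nats.

2.9142 nats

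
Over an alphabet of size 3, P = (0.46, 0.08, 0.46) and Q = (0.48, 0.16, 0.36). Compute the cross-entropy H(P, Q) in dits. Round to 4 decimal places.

H(P,Q) = −Σ p·log₁₀ q.
  −0.46·log₁₀(0.48) = 0.14663
  −0.08·log₁₀(0.16) = 0.06367
  −0.46·log₁₀(0.36) = 0.20410
H(P,Q) = 0.4144 dits.

0.4144 dits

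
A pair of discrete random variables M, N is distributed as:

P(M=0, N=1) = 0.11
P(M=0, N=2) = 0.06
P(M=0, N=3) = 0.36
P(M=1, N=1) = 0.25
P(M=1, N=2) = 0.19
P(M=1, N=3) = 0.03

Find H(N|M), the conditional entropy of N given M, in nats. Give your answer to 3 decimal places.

Chain rule: H(N|M) = H(M,N) − H(M).
Marginals: p(M) = (0.5300, 0.4700), p(N) = (0.3600, 0.2500, 0.3900).
H(M,N) = 1.5467 nats; H(M) = 0.6913 nats.
H(N|M) = 1.5467 − 0.6913 = 0.855 nats.

0.855 nats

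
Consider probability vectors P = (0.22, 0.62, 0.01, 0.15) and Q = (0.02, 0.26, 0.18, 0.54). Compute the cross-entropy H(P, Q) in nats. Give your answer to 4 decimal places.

H(P,Q) = −Σ p·ln q.
  −0.22·ln(0.02) = 0.86065
  −0.62·ln(0.26) = 0.83519
  −0.01·ln(0.18) = 0.01715
  −0.15·ln(0.54) = 0.09243
H(P,Q) = 1.8054 nats.

1.8054 nats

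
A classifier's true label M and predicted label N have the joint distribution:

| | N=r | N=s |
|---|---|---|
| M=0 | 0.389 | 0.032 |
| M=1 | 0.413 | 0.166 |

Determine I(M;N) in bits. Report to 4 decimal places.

0.0541 bits

Marginals: p(M) = (0.4210, 0.5790), p(N) = (0.8020, 0.1980).
I(M;N) = H(M) + H(N) − H(M,N).
H(M) = 0.9819, H(N) = 0.7179, H(M,N) = 1.6457.
I(M;N) = 0.9819 + 0.7179 − 1.6457 = 0.0541 bits.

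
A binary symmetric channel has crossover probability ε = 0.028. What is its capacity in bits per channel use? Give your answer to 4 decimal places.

Binary symmetric channel: C = 1 − h₂(ε) where h₂ is the binary entropy function.
h₂(0.028) = −0.028·log₂0.028 − 0.972·log₂0.972 = 0.1843.
C = 1 − 0.1843 = 0.8157 bits per channel use.

0.8157 bits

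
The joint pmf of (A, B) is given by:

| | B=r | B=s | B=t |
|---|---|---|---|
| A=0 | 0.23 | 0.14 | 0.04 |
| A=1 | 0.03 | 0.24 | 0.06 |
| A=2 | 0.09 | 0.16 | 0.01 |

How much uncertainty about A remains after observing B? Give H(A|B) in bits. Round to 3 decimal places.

1.402 bits

Marginals: p(A) = (0.4100, 0.3300, 0.2600), p(B) = (0.3500, 0.5400, 0.1100).
H(A|B) = Σ p(B) · H(A|B=·).
  B=r: p=0.3500, H(A|B=r) = 1.2057
  B=s: p=0.5400, H(A|B=s) = 1.5448
  B=t: p=0.1100, H(A|B=t) = 1.3222
Weighted sum = 1.402 bits.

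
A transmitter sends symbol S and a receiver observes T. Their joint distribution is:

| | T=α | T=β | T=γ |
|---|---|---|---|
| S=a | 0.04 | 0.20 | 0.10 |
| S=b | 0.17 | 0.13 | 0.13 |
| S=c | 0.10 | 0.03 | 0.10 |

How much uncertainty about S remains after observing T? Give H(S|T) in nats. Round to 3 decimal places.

Chain rule: H(S|T) = H(S,T) − H(T).
Marginals: p(S) = (0.3400, 0.4300, 0.2300), p(T) = (0.3100, 0.3600, 0.3300).
H(S,T) = 2.0783 nats; H(T) = 1.0967 nats.
H(S|T) = 2.0783 − 1.0967 = 0.982 nats.

0.982 nats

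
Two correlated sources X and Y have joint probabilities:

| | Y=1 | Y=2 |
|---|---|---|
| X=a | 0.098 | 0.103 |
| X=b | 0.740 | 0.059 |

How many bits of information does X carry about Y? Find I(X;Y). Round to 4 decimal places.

Marginals: p(X) = (0.2010, 0.7990), p(Y) = (0.8380, 0.1620).
I(X;Y) = H(X) + H(Y) − H(X,Y).
H(X) = 0.7239, H(Y) = 0.6391, H(X,Y) = 1.2285.
I(X;Y) = 0.7239 + 0.6391 − 1.2285 = 0.1345 bits.

0.1345 bits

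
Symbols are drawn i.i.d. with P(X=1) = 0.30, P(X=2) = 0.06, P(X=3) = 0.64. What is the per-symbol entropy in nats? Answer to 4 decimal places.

0.8156 nats

H(X) = −Σ p·ln p.
  −(0.30)·ln(0.30) = 0.36119
  −(0.06)·ln(0.06) = 0.16880
  −(0.64)·ln(0.64) = 0.28562
Sum: 0.36119 + 0.16880 + 0.28562 = 0.8156 nats.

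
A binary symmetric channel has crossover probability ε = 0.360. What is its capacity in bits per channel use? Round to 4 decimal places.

0.0573 bits

Binary symmetric channel: C = 1 − h₂(ε) where h₂ is the binary entropy function.
h₂(0.360) = −0.360·log₂0.360 − 0.640·log₂0.640 = 0.9427.
C = 1 − 0.9427 = 0.0573 bits per channel use.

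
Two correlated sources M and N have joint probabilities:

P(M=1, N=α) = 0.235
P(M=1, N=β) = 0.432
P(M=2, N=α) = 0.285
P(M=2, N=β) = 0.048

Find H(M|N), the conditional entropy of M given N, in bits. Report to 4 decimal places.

0.7416 bits

Marginals: p(M) = (0.6670, 0.3330), p(N) = (0.5200, 0.4800).
H(M|N) = Σ p(N) · H(M|N=·).
  N=α: p=0.5200, H(M|N=α) = 0.9933
  N=β: p=0.4800, H(M|N=β) = 0.4690
Weighted sum = 0.7416 bits.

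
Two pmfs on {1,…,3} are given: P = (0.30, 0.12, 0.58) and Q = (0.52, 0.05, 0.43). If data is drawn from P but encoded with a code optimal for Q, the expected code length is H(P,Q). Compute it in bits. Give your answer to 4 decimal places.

H(P,Q) = −Σ p·log₂ q.
  −0.30·log₂(0.52) = 0.28302
  −0.12·log₂(0.05) = 0.51863
  −0.58·log₂(0.43) = 0.70620
H(P,Q) = 1.5079 bits.

1.5079 bits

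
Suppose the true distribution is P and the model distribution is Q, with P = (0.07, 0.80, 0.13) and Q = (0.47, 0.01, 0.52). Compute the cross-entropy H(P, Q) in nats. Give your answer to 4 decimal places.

H(P,Q) = −Σ p·ln q.
  −0.07·ln(0.47) = 0.05285
  −0.80·ln(0.01) = 3.68414
  −0.13·ln(0.52) = 0.08501
H(P,Q) = 3.8220 nats.

3.8220 nats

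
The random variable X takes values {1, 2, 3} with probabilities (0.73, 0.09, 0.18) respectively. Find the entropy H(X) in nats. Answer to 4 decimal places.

0.7551 nats

H(X) = −Σ p·ln p.
  −(0.73)·ln(0.73) = 0.22974
  −(0.09)·ln(0.09) = 0.21672
  −(0.18)·ln(0.18) = 0.30866
Sum: 0.22974 + 0.21672 + 0.30866 = 0.7551 nats.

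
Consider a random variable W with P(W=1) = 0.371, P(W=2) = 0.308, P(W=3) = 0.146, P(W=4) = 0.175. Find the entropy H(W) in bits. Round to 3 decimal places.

H(W) = −Σ p·log₂ p.
  −(0.371)·log₂(0.371) = 0.5307
  −(0.308)·log₂(0.308) = 0.5233
  −(0.146)·log₂(0.146) = 0.4053
  −(0.175)·log₂(0.175) = 0.4401
Sum: 0.5307 + 0.5233 + 0.4053 + 0.4401 = 1.899 bits.

1.899 bits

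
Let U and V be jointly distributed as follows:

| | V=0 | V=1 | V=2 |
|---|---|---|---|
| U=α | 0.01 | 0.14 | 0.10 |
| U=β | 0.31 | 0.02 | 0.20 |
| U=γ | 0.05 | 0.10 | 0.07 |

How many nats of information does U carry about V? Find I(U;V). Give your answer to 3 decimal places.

0.221 nats

Marginals: p(U) = (0.2500, 0.5300, 0.2200), p(V) = (0.3700, 0.2600, 0.3700).
I(U;V) = Σ p(x,y)·ln[p(x,y)/(p(x)p(y))].
  (α,0): 0.01·ln(0.1081) = -0.0222
  (α,1): 0.14·ln(2.1538) = 0.1074
  (α,2): 0.10·ln(1.0811) = 0.0078
  (β,0): 0.31·ln(1.5808) = 0.1420
  (β,1): 0.02·ln(0.1451) = -0.0386
  (β,2): 0.20·ln(1.0199) = 0.0039
  (γ,0): 0.05·ln(0.6143) = -0.0244
  (γ,1): 0.10·ln(1.7483) = 0.0559
  (γ,2): 0.07·ln(0.8600) = -0.0106
Sum = 0.221 nats.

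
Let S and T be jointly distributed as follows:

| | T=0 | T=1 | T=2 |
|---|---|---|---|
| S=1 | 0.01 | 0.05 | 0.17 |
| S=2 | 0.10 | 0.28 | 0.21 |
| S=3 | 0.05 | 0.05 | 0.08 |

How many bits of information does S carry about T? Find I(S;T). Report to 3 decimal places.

0.091 bits

Marginals: p(S) = (0.2300, 0.5900, 0.1800), p(T) = (0.1600, 0.3800, 0.4600).
I(S;T) = Σ p(x,y)·log₂[p(x,y)/(p(x)p(y))].
  (1,0): 0.01·log₂(0.2717) = -0.0188
  (1,1): 0.05·log₂(0.5721) = -0.0403
  (1,2): 0.17·log₂(1.6068) = 0.1163
  (2,0): 0.10·log₂(1.0593) = 0.0083
  (2,1): 0.28·log₂(1.2489) = 0.0898
  (2,2): 0.21·log₂(0.7738) = -0.0777
  (3,0): 0.05·log₂(1.7361) = 0.0398
  (3,1): 0.05·log₂(0.7310) = -0.0226
  (3,2): 0.08·log₂(0.9662) = -0.0040
Sum = 0.091 bits.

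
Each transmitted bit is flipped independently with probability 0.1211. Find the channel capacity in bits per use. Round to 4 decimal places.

Binary symmetric channel: C = 1 − h₂(ε) where h₂ is the binary entropy function.
h₂(0.1211) = −0.1211·log₂0.1211 − 0.8789·log₂0.8789 = 0.5325.
C = 1 − 0.5325 = 0.4675 bits per channel use.

0.4675 bits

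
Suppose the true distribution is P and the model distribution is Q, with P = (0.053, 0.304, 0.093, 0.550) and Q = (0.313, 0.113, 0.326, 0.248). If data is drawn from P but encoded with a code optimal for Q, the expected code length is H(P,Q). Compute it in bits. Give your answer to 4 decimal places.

H(P,Q) = −Σ p·log₂ q.
  −0.053·log₂(0.313) = 0.08882
  −0.304·log₂(0.113) = 0.95626
  −0.093·log₂(0.326) = 0.15039
  −0.550·log₂(0.248) = 1.10637
H(P,Q) = 2.3018 bits.

2.3018 bits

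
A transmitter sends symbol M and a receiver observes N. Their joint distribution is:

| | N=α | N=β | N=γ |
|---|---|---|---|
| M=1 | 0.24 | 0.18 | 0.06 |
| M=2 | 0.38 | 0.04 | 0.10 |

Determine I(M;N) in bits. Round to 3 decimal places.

0.099 bits

Marginals: p(M) = (0.4800, 0.5200), p(N) = (0.6200, 0.2200, 0.1600).
I(M;N) = Σ p(x,y)·log₂[p(x,y)/(p(x)p(y))].
  (1,α): 0.24·log₂(0.8065) = -0.0745
  (1,β): 0.18·log₂(1.7045) = 0.1385
  (1,γ): 0.06·log₂(0.7812) = -0.0214
  (2,α): 0.38·log₂(1.1787) = 0.0901
  (2,β): 0.04·log₂(0.3497) = -0.0606
  (2,γ): 0.10·log₂(1.2019) = 0.0265
Sum = 0.099 bits.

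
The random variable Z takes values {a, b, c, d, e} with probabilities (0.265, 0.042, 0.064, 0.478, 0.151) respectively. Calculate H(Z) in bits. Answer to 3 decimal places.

1.874 bits

H(Z) = −Σ p·log₂ p.
  −(0.265)·log₂(0.265) = 0.5077
  −(0.042)·log₂(0.042) = 0.1921
  −(0.064)·log₂(0.064) = 0.2538
  −(0.478)·log₂(0.478) = 0.5090
  −(0.151)·log₂(0.151) = 0.4118
Sum: 0.5077 + 0.1921 + 0.2538 + 0.5090 + 0.4118 = 1.874 bits.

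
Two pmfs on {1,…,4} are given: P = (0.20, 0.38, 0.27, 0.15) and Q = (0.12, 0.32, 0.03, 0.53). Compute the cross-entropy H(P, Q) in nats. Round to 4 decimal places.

H(P,Q) = −Σ p·ln q.
  −0.20·ln(0.12) = 0.42405
  −0.38·ln(0.32) = 0.43299
  −0.27·ln(0.03) = 0.94677
  −0.15·ln(0.53) = 0.09523
H(P,Q) = 1.8990 nats.

1.8990 nats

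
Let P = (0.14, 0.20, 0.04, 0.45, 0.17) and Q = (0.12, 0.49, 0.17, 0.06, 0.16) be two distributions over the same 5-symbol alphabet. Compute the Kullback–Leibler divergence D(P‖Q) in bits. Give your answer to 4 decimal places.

D(P‖Q) = Σ p·log₂(p/q).
  0.14·log₂(0.14/0.12) = 0.03113
  0.20·log₂(0.20/0.49) = -0.25856
  0.04·log₂(0.04/0.17) = -0.08350
  0.45·log₂(0.45/0.06) = 1.30810
  0.17·log₂(0.17/0.16) = 0.01487
D(P‖Q) = 1.0120 bits.

1.0120 bits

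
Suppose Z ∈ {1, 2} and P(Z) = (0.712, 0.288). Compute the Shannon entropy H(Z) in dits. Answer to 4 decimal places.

0.2607 dits

H(Z) = −Σ p·log₁₀ p.
  −(0.712)·log₁₀(0.712) = 0.10503
  −(0.288)·log₁₀(0.288) = 0.15569
Sum: 0.10503 + 0.15569 = 0.2607 dits.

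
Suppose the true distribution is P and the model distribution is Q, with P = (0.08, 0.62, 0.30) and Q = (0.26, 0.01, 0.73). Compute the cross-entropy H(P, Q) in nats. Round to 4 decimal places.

H(P,Q) = −Σ p·ln q.
  −0.08·ln(0.26) = 0.10777
  −0.62·ln(0.01) = 2.85521
  −0.30·ln(0.73) = 0.09441
H(P,Q) = 3.0574 nats.

3.0574 nats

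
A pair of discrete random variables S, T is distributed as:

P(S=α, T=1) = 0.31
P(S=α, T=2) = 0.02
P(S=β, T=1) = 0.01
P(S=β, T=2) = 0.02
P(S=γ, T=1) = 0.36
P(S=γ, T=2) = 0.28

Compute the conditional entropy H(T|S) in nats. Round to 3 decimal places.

Chain rule: H(T|S) = H(S,T) − H(S).
Marginals: p(S) = (0.3300, 0.0300, 0.6400), p(T) = (0.6800, 0.3200).
H(S,T) = 1.2898 nats; H(S) = 0.7567 nats.
H(T|S) = 1.2898 − 0.7567 = 0.533 nats.

0.533 nats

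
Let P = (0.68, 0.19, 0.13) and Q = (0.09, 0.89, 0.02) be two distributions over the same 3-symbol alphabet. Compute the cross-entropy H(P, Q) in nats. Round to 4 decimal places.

H(P,Q) = −Σ p·ln q.
  −0.68·ln(0.09) = 1.63740
  −0.19·ln(0.89) = 0.02214
  −0.13·ln(0.02) = 0.50856
H(P,Q) = 2.1681 nats.

2.1681 nats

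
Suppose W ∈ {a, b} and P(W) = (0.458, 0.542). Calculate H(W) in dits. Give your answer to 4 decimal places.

0.2995 dits

H(W) = −Σ p·log₁₀ p.
  −(0.458)·log₁₀(0.458) = 0.15532
  −(0.542)·log₁₀(0.542) = 0.14417
Sum: 0.15532 + 0.14417 = 0.2995 dits.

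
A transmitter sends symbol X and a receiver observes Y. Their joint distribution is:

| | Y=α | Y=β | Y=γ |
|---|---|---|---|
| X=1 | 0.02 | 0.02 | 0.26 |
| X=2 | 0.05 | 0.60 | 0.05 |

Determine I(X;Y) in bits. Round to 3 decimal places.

0.496 bits

Marginals: p(X) = (0.3000, 0.7000), p(Y) = (0.0700, 0.6200, 0.3100).
I(X;Y) = H(X) + H(Y) − H(X,Y).
H(X) = 0.8813, H(Y) = 1.2199, H(X,Y) = 1.6054.
I(X;Y) = 0.8813 + 1.2199 − 1.6054 = 0.496 bits.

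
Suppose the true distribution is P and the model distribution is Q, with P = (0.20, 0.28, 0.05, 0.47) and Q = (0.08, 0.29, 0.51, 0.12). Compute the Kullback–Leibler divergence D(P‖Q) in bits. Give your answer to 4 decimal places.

D(P‖Q) = Σ p·log₂(p/q).
  0.20·log₂(0.20/0.08) = 0.26439
  0.28·log₂(0.28/0.29) = -0.01418
  0.05·log₂(0.05/0.51) = -0.16752
  0.47·log₂(0.47/0.12) = 0.92572
D(P‖Q) = 1.0084 bits.

1.0084 bits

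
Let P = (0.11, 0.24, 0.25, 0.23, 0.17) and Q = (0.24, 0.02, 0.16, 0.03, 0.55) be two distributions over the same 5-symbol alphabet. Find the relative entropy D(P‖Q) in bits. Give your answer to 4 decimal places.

1.2855 bits

D(P‖Q) = Σ p·log₂(p/q).
  0.11·log₂(0.11/0.24) = -0.12381
  0.24·log₂(0.24/0.02) = 0.86039
  0.25·log₂(0.25/0.16) = 0.16096
  0.23·log₂(0.23/0.03) = 0.67588
  0.17·log₂(0.17/0.55) = -0.28796
D(P‖Q) = 1.2855 bits.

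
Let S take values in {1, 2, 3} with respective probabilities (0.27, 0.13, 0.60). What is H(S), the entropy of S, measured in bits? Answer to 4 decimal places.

H(S) = −Σ p·log₂ p.
  −(0.27)·log₂(0.27) = 0.51002
  −(0.13)·log₂(0.13) = 0.38264
  −(0.60)·log₂(0.60) = 0.44218
Sum: 0.51002 + 0.38264 + 0.44218 = 1.3348 bits.

1.3348 bits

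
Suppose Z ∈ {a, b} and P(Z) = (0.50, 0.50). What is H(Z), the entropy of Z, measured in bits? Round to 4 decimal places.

H(Z) = −Σ p·log₂ p.
  −(0.50)·log₂(0.50) = 0.50000
  −(0.50)·log₂(0.50) = 0.50000
Sum: 0.50000 + 0.50000 = 1.0000 bits.

1.0000 bits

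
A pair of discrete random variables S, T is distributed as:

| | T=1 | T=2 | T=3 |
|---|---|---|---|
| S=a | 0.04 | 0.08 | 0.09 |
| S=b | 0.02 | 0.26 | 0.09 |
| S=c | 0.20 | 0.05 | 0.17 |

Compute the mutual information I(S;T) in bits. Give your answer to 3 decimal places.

0.259 bits

Marginals: p(S) = (0.2100, 0.3700, 0.4200), p(T) = (0.2600, 0.3900, 0.3500).
I(S;T) = H(S) + H(T) − H(S,T).
H(S) = 1.5292, H(T) = 1.5652, H(S,T) = 2.8358.
I(S;T) = 1.5292 + 1.5652 − 2.8358 = 0.259 bits.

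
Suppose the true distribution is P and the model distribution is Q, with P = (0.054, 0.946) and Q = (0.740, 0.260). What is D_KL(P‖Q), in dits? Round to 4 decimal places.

D(P‖Q) = Σ p·log₁₀(p/q).
  0.054·log₁₀(0.054/0.740) = -0.06139
  0.946·log₁₀(0.946/0.260) = 0.53063
D(P‖Q) = 0.4692 dits.

0.4692 dits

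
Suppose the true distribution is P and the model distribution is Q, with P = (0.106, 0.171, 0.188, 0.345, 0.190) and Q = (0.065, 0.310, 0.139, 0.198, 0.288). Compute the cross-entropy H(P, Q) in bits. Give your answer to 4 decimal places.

2.3894 bits

H(P,Q) = −Σ p·log₂ q.
  −0.106·log₂(0.065) = 0.41800
  −0.171·log₂(0.310) = 0.28893
  −0.188·log₂(0.139) = 0.53521
  −0.345·log₂(0.198) = 0.80607
  −0.190·log₂(0.288) = 0.34121
H(P,Q) = 2.3894 bits.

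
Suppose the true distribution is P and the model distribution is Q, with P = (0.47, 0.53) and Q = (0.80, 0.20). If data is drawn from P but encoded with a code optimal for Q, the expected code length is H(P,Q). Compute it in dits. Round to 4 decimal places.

0.4160 dits

H(P,Q) = −Σ p·log₁₀ q.
  −0.47·log₁₀(0.80) = 0.04555
  −0.53·log₁₀(0.20) = 0.37045
H(P,Q) = 0.4160 dits.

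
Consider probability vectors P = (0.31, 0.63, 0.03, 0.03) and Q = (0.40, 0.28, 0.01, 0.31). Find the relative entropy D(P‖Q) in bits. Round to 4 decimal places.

D(P‖Q) = Σ p·log₂(p/q).
  0.31·log₂(0.31/0.40) = -0.11400
  0.63·log₂(0.63/0.28) = 0.73705
  0.03·log₂(0.03/0.01) = 0.04755
  0.03·log₂(0.03/0.31) = -0.10108
D(P‖Q) = 0.5695 bits.

0.5695 bits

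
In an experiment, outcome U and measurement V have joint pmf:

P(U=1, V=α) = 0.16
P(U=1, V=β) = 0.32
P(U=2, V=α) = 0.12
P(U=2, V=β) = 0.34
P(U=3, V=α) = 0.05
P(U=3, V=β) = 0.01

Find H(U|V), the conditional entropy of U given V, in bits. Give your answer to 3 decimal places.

Marginals: p(U) = (0.4800, 0.4600, 0.0600), p(V) = (0.3300, 0.6700).
H(U|V) = Σ p(V) · H(U|V=·).
  V=α: p=0.3300, H(U|V=α) = 1.4496
  V=β: p=0.6700, H(U|V=β) = 1.0963
Weighted sum = 1.213 bits.

1.213 bits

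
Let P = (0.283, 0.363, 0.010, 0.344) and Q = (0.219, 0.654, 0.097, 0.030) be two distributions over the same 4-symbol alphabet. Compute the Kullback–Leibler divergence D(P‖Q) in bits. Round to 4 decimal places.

D(P‖Q) = Σ p·log₂(p/q).
  0.283·log₂(0.283/0.219) = 0.10467
  0.363·log₂(0.363/0.654) = -0.30830
  0.010·log₂(0.010/0.097) = -0.03278
  0.344·log₂(0.344/0.030) = 1.21066
D(P‖Q) = 0.9743 bits.

0.9743 bits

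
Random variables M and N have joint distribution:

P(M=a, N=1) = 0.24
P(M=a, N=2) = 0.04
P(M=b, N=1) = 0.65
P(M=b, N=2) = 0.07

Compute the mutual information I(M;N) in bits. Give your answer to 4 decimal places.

0.0030 bits

Marginals: p(M) = (0.2800, 0.7200), p(N) = (0.8900, 0.1100).
I(M;N) = H(M) + H(N) − H(M,N).
H(M) = 0.8555, H(N) = 0.4999, H(M,N) = 1.3524.
I(M;N) = 0.8555 + 0.4999 − 1.3524 = 0.0030 bits.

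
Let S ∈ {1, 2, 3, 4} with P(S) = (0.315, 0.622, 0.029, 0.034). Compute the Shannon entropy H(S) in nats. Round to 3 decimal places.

H(S) = −Σ p·ln p.
  −(0.315)·ln(0.315) = 0.3639
  −(0.622)·ln(0.622) = 0.2953
  −(0.029)·ln(0.029) = 0.1027
  −(0.034)·ln(0.034) = 0.1150
Sum: 0.3639 + 0.2953 + 0.1027 + 0.1150 = 0.877 nats.

0.877 nats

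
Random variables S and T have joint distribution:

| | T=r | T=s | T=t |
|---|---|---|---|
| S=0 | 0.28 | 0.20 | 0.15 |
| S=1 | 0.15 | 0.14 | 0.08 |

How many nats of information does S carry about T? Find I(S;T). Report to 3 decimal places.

0.002 nats

Marginals: p(S) = (0.6300, 0.3700), p(T) = (0.4300, 0.3400, 0.2300).
I(S;T) = H(S) + H(T) − H(S,T).
H(S) = 0.6590, H(T) = 1.0677, H(S,T) = 1.7248.
I(S;T) = 0.6590 + 1.0677 − 1.7248 = 0.002 nats.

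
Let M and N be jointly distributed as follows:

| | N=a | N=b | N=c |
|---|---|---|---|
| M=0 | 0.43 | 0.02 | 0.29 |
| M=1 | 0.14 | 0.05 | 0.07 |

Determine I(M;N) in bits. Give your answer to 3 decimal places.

0.052 bits

Marginals: p(M) = (0.7400, 0.2600), p(N) = (0.5700, 0.0700, 0.3600).
I(M;N) = Σ p(x,y)·log₂[p(x,y)/(p(x)p(y))].
  (0,a): 0.43·log₂(1.0194) = 0.0119
  (0,b): 0.02·log₂(0.3861) = -0.0275
  (0,c): 0.29·log₂(1.0886) = 0.0355
  (1,a): 0.14·log₂(0.9447) = -0.0115
  (1,b): 0.05·log₂(2.7473) = 0.0729
  (1,c): 0.07·log₂(0.7479) = -0.0293
Sum = 0.052 bits.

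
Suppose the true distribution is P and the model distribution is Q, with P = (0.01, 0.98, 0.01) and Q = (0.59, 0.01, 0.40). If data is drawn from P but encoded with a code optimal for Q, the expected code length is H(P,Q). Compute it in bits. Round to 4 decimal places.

6.5318 bits

H(P,Q) = −Σ p·log₂ q.
  −0.01·log₂(0.59) = 0.00761
  −0.98·log₂(0.01) = 6.51098
  −0.01·log₂(0.40) = 0.01322
H(P,Q) = 6.5318 bits.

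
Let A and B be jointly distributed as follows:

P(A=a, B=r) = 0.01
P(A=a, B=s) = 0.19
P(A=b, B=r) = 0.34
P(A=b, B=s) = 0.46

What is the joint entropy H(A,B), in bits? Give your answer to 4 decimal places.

H(A,B) = −Σ p(x,y)·log₂ p(x,y) over all 4 cells.
  cell (a,r): −0.01·log₂0.01 = 0.06644
  cell (a,s): −0.19·log₂0.19 = 0.45523
  cell (b,r): −0.34·log₂0.34 = 0.52917
  cell (b,s): −0.46·log₂0.46 = 0.51534
Sum = 1.5662 bits.

1.5662 bits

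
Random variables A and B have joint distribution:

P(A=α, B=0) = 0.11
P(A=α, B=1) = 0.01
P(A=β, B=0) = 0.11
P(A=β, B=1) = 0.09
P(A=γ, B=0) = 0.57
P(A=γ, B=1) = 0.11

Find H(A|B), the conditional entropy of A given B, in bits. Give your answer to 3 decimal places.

1.151 bits

Marginals: p(A) = (0.1200, 0.2000, 0.6800), p(B) = (0.7900, 0.2100).
H(A|B) = Σ p(B) · H(A|B=·).
  B=0: p=0.7900, H(A|B=0) = 1.1319
  B=1: p=0.2100, H(A|B=1) = 1.2217
Weighted sum = 1.151 bits.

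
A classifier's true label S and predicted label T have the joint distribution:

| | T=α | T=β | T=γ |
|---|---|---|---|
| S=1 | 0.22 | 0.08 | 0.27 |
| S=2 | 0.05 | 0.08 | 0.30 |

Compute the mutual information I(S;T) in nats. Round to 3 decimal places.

0.049 nats

Marginals: p(S) = (0.5700, 0.4300), p(T) = (0.2700, 0.1600, 0.5700).
I(S;T) = H(S) + H(T) − H(S,T).
H(S) = 0.6833, H(T) = 0.9671, H(S,T) = 1.6017.
I(S;T) = 0.6833 + 0.9671 − 1.6017 = 0.049 nats.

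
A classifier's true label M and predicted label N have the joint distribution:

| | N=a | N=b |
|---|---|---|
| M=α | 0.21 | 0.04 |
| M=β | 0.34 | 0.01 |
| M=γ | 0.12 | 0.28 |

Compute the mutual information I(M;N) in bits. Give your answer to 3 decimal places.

Marginals: p(M) = (0.2500, 0.3500, 0.4000), p(N) = (0.6700, 0.3300).
I(M;N) = H(M) + H(N) − H(M,N).
H(M) = 1.5589, H(N) = 0.9149, H(M,N) = 2.1355.
I(M;N) = 1.5589 + 0.9149 − 2.1355 = 0.338 bits.

0.338 bits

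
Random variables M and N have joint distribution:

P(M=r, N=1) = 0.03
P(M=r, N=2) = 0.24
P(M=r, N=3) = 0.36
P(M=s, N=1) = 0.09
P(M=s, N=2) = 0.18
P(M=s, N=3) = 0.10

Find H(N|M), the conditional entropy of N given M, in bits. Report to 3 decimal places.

Chain rule: H(N|M) = H(M,N) − H(M).
Marginals: p(M) = (0.6300, 0.3700), p(N) = (0.1200, 0.4200, 0.4600).
H(M,N) = 2.2667 bits; H(M) = 0.9507 bits.
H(N|M) = 2.2667 − 0.9507 = 1.316 bits.

1.316 bits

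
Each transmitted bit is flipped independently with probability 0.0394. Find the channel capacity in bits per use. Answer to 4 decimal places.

0.7605 bits

Binary symmetric channel: C = 1 − h₂(ε) where h₂ is the binary entropy function.
h₂(0.0394) = −0.0394·log₂0.0394 − 0.9606·log₂0.9606 = 0.2395.
C = 1 − 0.2395 = 0.7605 bits per channel use.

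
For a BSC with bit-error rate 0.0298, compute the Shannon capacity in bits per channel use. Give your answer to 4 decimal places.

Binary symmetric channel: C = 1 − h₂(ε) where h₂ is the binary entropy function.
h₂(0.0298) = −0.0298·log₂0.0298 − 0.9702·log₂0.9702 = 0.1934.
C = 1 − 0.1934 = 0.8066 bits per channel use.

0.8066 bits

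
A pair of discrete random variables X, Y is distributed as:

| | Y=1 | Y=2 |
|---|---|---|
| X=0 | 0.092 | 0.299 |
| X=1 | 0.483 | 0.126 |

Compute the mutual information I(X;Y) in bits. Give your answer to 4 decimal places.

0.2280 bits

Marginals: p(X) = (0.3910, 0.6090), p(Y) = (0.5750, 0.4250).
I(X;Y) = Σ p(x,y)·log₂[p(x,y)/(p(x)p(y))].
  (0,1): 0.092·log₂(0.4092) = -0.11860
  (0,2): 0.299·log₂(1.7993) = 0.25339
  (1,1): 0.483·log₂(1.3793) = 0.22409
  (1,2): 0.126·log₂(0.4868) = -0.13086
Sum = 0.2280 bits.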